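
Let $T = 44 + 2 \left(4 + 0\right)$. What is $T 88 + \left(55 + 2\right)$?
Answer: $4633$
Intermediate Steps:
$T = 52$ ($T = 44 + 2 \cdot 4 = 44 + 8 = 52$)
$T 88 + \left(55 + 2\right) = 52 \cdot 88 + \left(55 + 2\right) = 4576 + 57 = 4633$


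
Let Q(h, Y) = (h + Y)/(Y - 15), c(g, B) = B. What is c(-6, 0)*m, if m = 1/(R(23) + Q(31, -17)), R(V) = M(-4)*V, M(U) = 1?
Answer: 0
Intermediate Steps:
Q(h, Y) = (Y + h)/(-15 + Y)
R(V) = V (R(V) = 1*V = V)
m = 16/361 (m = 1/(23 + (-17 + 31)/(-15 - 17)) = 1/(23 + 14/(-32)) = 1/(23 - 1/32*14) = 1/(23 - 7/16) = 1/(361/16) = 16/361 ≈ 0.044321)
c(-6, 0)*m = 0*(16/361) = 0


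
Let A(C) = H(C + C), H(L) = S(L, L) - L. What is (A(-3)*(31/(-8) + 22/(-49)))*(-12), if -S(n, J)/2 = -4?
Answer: 5085/7 ≈ 726.43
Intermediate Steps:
S(n, J) = 8 (S(n, J) = -2*(-4) = 8)
H(L) = 8 - L
A(C) = 8 - 2*C (A(C) = 8 - (C + C) = 8 - 2*C)
(A(-3)*(31/(-8) + 22/(-49)))*(-12) = ((8 - 2*(-3))*(31/(-8) + 22/(-49)))*(-12) = ((8 + 6)*(31*(-1/8) + 22*(-1/49)))*(-12) = (14*(-31/8 - 22/49))*(-12) = (14*(-1695/392))*(-12) = -1695/28*(-12) = 5085/7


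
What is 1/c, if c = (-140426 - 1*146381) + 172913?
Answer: -1/113894 ≈ -8.7801e-6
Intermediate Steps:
c = -113894 (c = (-140426 - 146381) + 172913 = -286807 + 172913 = -113894)
1/c = 1/(-113894) = -1/113894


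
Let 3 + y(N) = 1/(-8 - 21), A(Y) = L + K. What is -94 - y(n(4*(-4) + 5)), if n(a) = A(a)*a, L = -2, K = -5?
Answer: -2638/29 ≈ -90.966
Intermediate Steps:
A(Y) = -7 (A(Y) = -2 - 5 = -7)
n(a) = -7*a
y(N) = -88/29 (y(N) = -3 + 1/(-8 - 21) = -3 + 1/(-29) = -3 - 1/29 = -88/29)
-94 - y(n(4*(-4) + 5)) = -94 - 1*(-88/29) = -94 + 88/29 = -2638/29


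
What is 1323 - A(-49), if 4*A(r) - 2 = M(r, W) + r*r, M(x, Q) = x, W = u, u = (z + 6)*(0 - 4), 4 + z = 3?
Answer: 1469/2 ≈ 734.50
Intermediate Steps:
z = -1 (z = -4 + 3 = -1)
u = -20 (u = (-1 + 6)*(0 - 4) = 5*(-4) = -20)
W = -20
A(r) = ½ + r/4 + r²/4 (A(r) = ½ + (r + r*r)/4 = ½ + (r + r²)/4 = ½ + (r/4 + r²/4) = ½ + r/4 + r²/4)
1323 - A(-49) = 1323 - (½ + (¼)*(-49) + (¼)*(-49)²) = 1323 - (½ - 49/4 + (¼)*2401) = 1323 - (½ - 49/4 + 2401/4) = 1323 - 1*1177/2 = 1323 - 1177/2 = 1469/2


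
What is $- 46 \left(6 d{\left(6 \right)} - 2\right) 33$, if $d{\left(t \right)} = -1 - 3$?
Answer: $39468$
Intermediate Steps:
$d{\left(t \right)} = -4$ ($d{\left(t \right)} = -1 - 3 = -4$)
$- 46 \left(6 d{\left(6 \right)} - 2\right) 33 = - 46 \left(6 \left(-4\right) - 2\right) 33 = - 46 \left(-24 - 2\right) 33 = \left(-46\right) \left(-26\right) 33 = 1196 \cdot 33 = 39468$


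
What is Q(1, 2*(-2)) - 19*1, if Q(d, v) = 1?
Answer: -18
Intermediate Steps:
Q(1, 2*(-2)) - 19*1 = 1 - 19*1 = 1 - 19 = -18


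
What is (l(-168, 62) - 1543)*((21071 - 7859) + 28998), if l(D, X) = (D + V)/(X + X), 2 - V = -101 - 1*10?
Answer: -4039222635/62 ≈ -6.5149e+7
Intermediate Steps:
V = 113 (V = 2 - (-101 - 1*10) = 2 - (-101 - 10) = 2 - 1*(-111) = 2 + 111 = 113)
l(D, X) = (113 + D)/(2*X) (l(D, X) = (D + 113)/(X + X) = (113 + D)/((2*X)) = (113 + D)*(1/(2*X)) = (113 + D)/(2*X))
(l(-168, 62) - 1543)*((21071 - 7859) + 28998) = ((1/2)*(113 - 168)/62 - 1543)*((21071 - 7859) + 28998) = ((1/2)*(1/62)*(-55) - 1543)*(13212 + 28998) = (-55/124 - 1543)*42210 = -191387/124*42210 = -4039222635/62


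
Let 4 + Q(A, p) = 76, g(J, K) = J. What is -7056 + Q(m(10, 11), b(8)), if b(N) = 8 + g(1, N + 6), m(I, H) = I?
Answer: -6984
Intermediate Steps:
b(N) = 9 (b(N) = 8 + 1 = 9)
Q(A, p) = 72 (Q(A, p) = -4 + 76 = 72)
-7056 + Q(m(10, 11), b(8)) = -7056 + 72 = -6984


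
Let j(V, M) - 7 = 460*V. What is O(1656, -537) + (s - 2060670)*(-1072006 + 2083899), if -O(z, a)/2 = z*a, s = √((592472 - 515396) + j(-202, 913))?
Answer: -2085175769766 + 1011893*I*√15837 ≈ -2.0852e+12 + 1.2734e+8*I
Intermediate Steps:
j(V, M) = 7 + 460*V
s = I*√15837 (s = √((592472 - 515396) + (7 + 460*(-202))) = √(77076 + (7 - 92920)) = √(77076 - 92913) = √(-15837) = I*√15837 ≈ 125.85*I)
O(z, a) = -2*a*z (O(z, a) = -2*z*a = -2*a*z)
O(1656, -537) + (s - 2060670)*(-1072006 + 2083899) = -2*(-537)*1656 + (I*√15837 - 2060670)*(-1072006 + 2083899) = 1778544 + (-2060670 + I*√15837)*1011893 = 1778544 + (-2085177548310 + 1011893*I*√15837) = -2085175769766 + 1011893*I*√15837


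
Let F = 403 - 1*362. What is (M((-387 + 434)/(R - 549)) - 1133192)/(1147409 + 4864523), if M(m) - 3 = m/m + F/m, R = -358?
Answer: -53297023/282560804 ≈ -0.18862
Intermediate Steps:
F = 41 (F = 403 - 362 = 41)
M(m) = 4 + 41/m (M(m) = 3 + (m/m + 41/m) = 3 + (1 + 41/m) = 4 + 41/m)
(M((-387 + 434)/(R - 549)) - 1133192)/(1147409 + 4864523) = ((4 + 41/(((-387 + 434)/(-358 - 549)))) - 1133192)/(1147409 + 4864523) = ((4 + 41/((47/(-907)))) - 1133192)/6011932 = ((4 + 41/((47*(-1/907)))) - 1133192)*(1/6011932) = ((4 + 41/(-47/907)) - 1133192)*(1/6011932) = ((4 + 41*(-907/47)) - 1133192)*(1/6011932) = ((4 - 37187/47) - 1133192)*(1/6011932) = (-36999/47 - 1133192)*(1/6011932) = -53297023/47*1/6011932 = -53297023/282560804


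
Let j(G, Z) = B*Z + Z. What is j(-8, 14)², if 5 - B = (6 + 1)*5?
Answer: 164836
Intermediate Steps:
B = -30 (B = 5 - (6 + 1)*5 = 5 - 7*5 = 5 - 1*35 = 5 - 35 = -30)
j(G, Z) = -29*Z (j(G, Z) = -30*Z + Z = -29*Z)
j(-8, 14)² = (-29*14)² = (-406)² = 164836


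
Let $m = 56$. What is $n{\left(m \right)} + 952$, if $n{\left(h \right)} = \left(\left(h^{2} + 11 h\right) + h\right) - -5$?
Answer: $4765$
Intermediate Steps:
$n{\left(h \right)} = 5 + h^{2} + 12 h$ ($n{\left(h \right)} = \left(h^{2} + 12 h\right) + 5 = 5 + h^{2} + 12 h$)
$n{\left(m \right)} + 952 = \left(5 + 56^{2} + 12 \cdot 56\right) + 952 = \left(5 + 3136 + 672\right) + 952 = 3813 + 952 = 4765$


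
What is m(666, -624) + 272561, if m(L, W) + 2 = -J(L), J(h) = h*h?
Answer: -170997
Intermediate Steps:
J(h) = h²
m(L, W) = -2 - L²
m(666, -624) + 272561 = (-2 - 1*666²) + 272561 = (-2 - 1*443556) + 272561 = (-2 - 443556) + 272561 = -443558 + 272561 = -170997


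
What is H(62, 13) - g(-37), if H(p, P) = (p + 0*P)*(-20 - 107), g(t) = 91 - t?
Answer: -8002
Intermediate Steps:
H(p, P) = -127*p (H(p, P) = (p + 0)*(-127) = p*(-127) = -127*p)
H(62, 13) - g(-37) = -127*62 - (91 - 1*(-37)) = -7874 - (91 + 37) = -7874 - 1*128 = -7874 - 128 = -8002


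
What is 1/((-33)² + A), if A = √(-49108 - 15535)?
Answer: 1089/1250564 - I*√64643/1250564 ≈ 0.00087081 - 0.00020331*I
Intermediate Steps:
A = I*√64643 (A = √(-64643) = I*√64643 ≈ 254.25*I)
1/((-33)² + A) = 1/((-33)² + I*√64643) = 1/(1089 + I*√64643)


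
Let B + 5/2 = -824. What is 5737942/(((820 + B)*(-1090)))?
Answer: 5737942/7085 ≈ 809.87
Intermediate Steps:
B = -1653/2 (B = -5/2 - 824 = -1653/2 ≈ -826.50)
5737942/(((820 + B)*(-1090))) = 5737942/(((820 - 1653/2)*(-1090))) = 5737942/((-13/2*(-1090))) = 5737942/7085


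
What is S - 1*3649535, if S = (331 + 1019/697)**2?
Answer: -1719280009739/485809 ≈ -3.5390e+6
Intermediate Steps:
S = 53696939076/485809 (S = (331 + 1019*(1/697))**2 = (331 + 1019/697)**2 = (231726/697)**2 = 53696939076/485809 ≈ 1.1053e+5)
S - 1*3649535 = 53696939076/485809 - 1*3649535 = 53696939076/485809 - 3649535 = -1719280009739/485809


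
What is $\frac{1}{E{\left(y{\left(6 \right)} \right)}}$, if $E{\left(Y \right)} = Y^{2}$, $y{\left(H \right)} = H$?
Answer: $\frac{1}{36} \approx 0.027778$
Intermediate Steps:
$\frac{1}{E{\left(y{\left(6 \right)} \right)}} = \frac{1}{6^{2}} = \frac{1}{36}$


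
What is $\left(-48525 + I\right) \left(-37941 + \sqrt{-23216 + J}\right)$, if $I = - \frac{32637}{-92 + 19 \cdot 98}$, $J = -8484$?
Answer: $\frac{1086654104889}{590} - \frac{28640629 i \sqrt{317}}{59} \approx 1.8418 \cdot 10^{9} - 8.6429 \cdot 10^{6} i$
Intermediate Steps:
$I = - \frac{10879}{590}$ ($I = - \frac{32637}{-92 + 1862} = - \frac{32637}{1770} = \left(-32637\right) \frac{1}{1770} = - \frac{10879}{590} \approx -18.439$)
$\left(-48525 + I\right) \left(-37941 + \sqrt{-23216 + J}\right) = \left(-48525 - \frac{10879}{590}\right) \left(-37941 + \sqrt{-23216 - 8484}\right) = - \frac{28640629 \left(-37941 + \sqrt{-31700}\right)}{590} = - \frac{28640629 \left(-37941 + 10 i \sqrt{317}\right)}{590} = \frac{1086654104889}{590} - \frac{28640629 i \sqrt{317}}{59}$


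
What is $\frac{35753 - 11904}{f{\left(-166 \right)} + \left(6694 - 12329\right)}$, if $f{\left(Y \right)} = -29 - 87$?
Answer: $- \frac{23849}{5751} \approx -4.1469$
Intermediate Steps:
$f{\left(Y \right)} = -116$
$\frac{35753 - 11904}{f{\left(-166 \right)} + \left(6694 - 12329\right)} = \frac{35753 - 11904}{-116 + \left(6694 - 12329\right)} = \frac{23849}{-116 + \left(6694 - 12329\right)} = \frac{23849}{-116 - 5635} = \frac{23849}{-5751} = 23849 \left(- \frac{1}{5751}\right) = - \frac{23849}{5751}$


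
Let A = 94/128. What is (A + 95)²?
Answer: 37540129/4096 ≈ 9165.1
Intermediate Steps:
A = 47/64 (A = 94*(1/128) = 47/64 ≈ 0.73438)
(A + 95)² = (47/64 + 95)² = (6127/64)² = 37540129/4096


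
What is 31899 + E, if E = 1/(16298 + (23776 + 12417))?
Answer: 1674410410/52491 ≈ 31899.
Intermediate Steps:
E = 1/52491 (E = 1/(16298 + 36193) = 1/52491 ≈ 1.9051e-5)
31899 + E = 31899 + 1/52491 = 1674410410/52491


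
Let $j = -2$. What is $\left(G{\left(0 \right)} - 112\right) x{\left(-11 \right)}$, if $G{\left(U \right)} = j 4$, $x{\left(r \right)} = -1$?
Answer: $120$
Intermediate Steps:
$G{\left(U \right)} = -8$ ($G{\left(U \right)} = \left(-2\right) 4 = -8$)
$\left(G{\left(0 \right)} - 112\right) x{\left(-11 \right)} = \left(-8 - 112\right) \left(-1\right) = \left(-120\right) \left(-1\right) = 120$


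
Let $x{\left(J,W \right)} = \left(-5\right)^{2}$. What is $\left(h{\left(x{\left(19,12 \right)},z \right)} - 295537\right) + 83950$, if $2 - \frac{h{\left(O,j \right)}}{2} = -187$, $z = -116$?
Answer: $-211209$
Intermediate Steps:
$x{\left(J,W \right)} = 25$
$h{\left(O,j \right)} = 378$ ($h{\left(O,j \right)} = 4 - -374 = 4 + 374 = 378$)
$\left(h{\left(x{\left(19,12 \right)},z \right)} - 295537\right) + 83950 = \left(378 - 295537\right) + 83950 = -295159 + 83950 = -211209$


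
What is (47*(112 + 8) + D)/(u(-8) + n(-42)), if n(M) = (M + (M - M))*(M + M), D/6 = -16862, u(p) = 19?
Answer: -95532/3547 ≈ -26.933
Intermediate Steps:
D = -101172 (D = 6*(-16862) = -101172)
n(M) = 2*M**2 (n(M) = (M + 0)*(2*M) = M*(2*M) = 2*M**2)
(47*(112 + 8) + D)/(u(-8) + n(-42)) = (47*(112 + 8) - 101172)/(19 + 2*(-42)**2) = (47*120 - 101172)/(19 + 2*1764) = (5640 - 101172)/(19 + 3528) = -95532/3547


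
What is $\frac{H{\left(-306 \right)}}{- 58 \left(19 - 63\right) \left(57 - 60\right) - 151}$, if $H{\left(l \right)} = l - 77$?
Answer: $\frac{383}{7807} \approx 0.049059$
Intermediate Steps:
$H{\left(l \right)} = -77 + l$
$\frac{H{\left(-306 \right)}}{- 58 \left(19 - 63\right) \left(57 - 60\right) - 151} = \frac{-77 - 306}{- 58 \left(19 - 63\right) \left(57 - 60\right) - 151} = - \frac{383}{- 58 \left(\left(-44\right) \left(-3\right)\right) - 151} = - \frac{383}{\left(-58\right) 132 - 151} = - \frac{383}{-7656 - 151} = - \frac{383}{-7807} = \left(-383\right) \left(- \frac{1}{7807}\right) = \frac{383}{7807}$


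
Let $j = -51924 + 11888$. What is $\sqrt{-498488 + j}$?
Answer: $6 i \sqrt{14959} \approx 733.84 i$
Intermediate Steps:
$j = -40036$
$\sqrt{-498488 + j} = \sqrt{-498488 - 40036} = \sqrt{-538524} = 6 i \sqrt{14959}$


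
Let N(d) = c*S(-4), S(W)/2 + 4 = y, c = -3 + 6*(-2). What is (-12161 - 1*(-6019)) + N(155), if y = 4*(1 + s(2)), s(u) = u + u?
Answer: -6622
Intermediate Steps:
s(u) = 2*u
c = -15 (c = -3 - 12 = -15)
y = 20 (y = 4*(1 + 2*2) = 4*(1 + 4) = 4*5 = 20)
S(W) = 32 (S(W) = -8 + 2*20 = -8 + 40 = 32)
N(d) = -480 (N(d) = -15*32 = -480)
(-12161 - 1*(-6019)) + N(155) = (-12161 - 1*(-6019)) - 480 = (-12161 + 6019) - 480 = -6142 - 480 = -6622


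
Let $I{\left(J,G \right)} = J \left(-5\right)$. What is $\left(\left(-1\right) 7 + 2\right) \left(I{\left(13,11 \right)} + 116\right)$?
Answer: $-255$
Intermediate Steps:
$I{\left(J,G \right)} = - 5 J$
$\left(\left(-1\right) 7 + 2\right) \left(I{\left(13,11 \right)} + 116\right) = \left(\left(-1\right) 7 + 2\right) \left(\left(-5\right) 13 + 116\right) = \left(-7 + 2\right) \left(-65 + 116\right) = \left(-5\right) 51 = -255$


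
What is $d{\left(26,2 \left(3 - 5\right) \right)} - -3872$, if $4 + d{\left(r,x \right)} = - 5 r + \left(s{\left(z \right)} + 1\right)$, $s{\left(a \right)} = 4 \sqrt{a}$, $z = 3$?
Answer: $3739 + 4 \sqrt{3} \approx 3745.9$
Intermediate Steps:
$d{\left(r,x \right)} = -3 - 5 r + 4 \sqrt{3}$ ($d{\left(r,x \right)} = -4 - \left(-1 - 4 \sqrt{3} + 5 r\right) = -4 + \left(1 - 5 r + 4 \sqrt{3}\right) = -3 - 5 r + 4 \sqrt{3}$)
$d{\left(26,2 \left(3 - 5\right) \right)} - -3872 = \left(-3 - 130 + 4 \sqrt{3}\right) - -3872 = \left(-3 - 130 + 4 \sqrt{3}\right) + 3872 = \left(-133 + 4 \sqrt{3}\right) + 3872 = 3739 + 4 \sqrt{3}$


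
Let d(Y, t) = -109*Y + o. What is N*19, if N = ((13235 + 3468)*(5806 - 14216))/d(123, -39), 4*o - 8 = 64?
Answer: 2668972370/13389 ≈ 1.9934e+5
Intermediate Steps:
o = 18 (o = 2 + (¼)*64 = 2 + 16 = 18)
d(Y, t) = 18 - 109*Y (d(Y, t) = -109*Y + 18 = 18 - 109*Y)
N = 140472230/13389 (N = ((13235 + 3468)*(5806 - 14216))/(18 - 109*123) = (16703*(-8410))/(18 - 13407) = -140472230/(-13389) = -140472230*(-1/13389) = 140472230/13389 ≈ 10492.)
N*19 = (140472230/13389)*19 = 2668972370/13389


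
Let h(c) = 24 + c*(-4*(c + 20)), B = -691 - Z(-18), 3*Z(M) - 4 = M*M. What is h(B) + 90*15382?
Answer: -10023328/9 ≈ -1.1137e+6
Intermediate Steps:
Z(M) = 4/3 + M²/3 (Z(M) = 4/3 + (M*M)/3 = 4/3 + M²/3)
B = -2401/3 (B = -691 - (4/3 + (⅓)*(-18)²) = -691 - (4/3 + (⅓)*324) = -691 - (4/3 + 108) = -691 - 1*328/3 = -691 - 328/3 = -2401/3 ≈ -800.33)
h(c) = 24 + c*(-80 - 4*c) (h(c) = 24 + c*(-4*(20 + c)) = 24 + c*(-80 - 4*c))
h(B) + 90*15382 = (24 - 80*(-2401/3) - 4*(-2401/3)²) + 90*15382 = (24 + 192080/3 - 4*5764801/9) + 1384380 = (24 + 192080/3 - 23059204/9) + 1384380 = -22482748/9 + 1384380 = -10023328/9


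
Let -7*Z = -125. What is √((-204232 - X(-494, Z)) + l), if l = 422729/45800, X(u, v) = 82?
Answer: I*√4285578579718/4580 ≈ 452.0*I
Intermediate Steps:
Z = 125/7 (Z = -⅐*(-125) = 125/7 ≈ 17.857)
l = 422729/45800 (l = 422729*(1/45800) = 422729/45800 ≈ 9.2299)
√((-204232 - X(-494, Z)) + l) = √((-204232 - 1*82) + 422729/45800) = √((-204232 - 82) + 422729/45800) = √(-204314 + 422729/45800) = √(-9357158471/45800) = I*√4285578579718/4580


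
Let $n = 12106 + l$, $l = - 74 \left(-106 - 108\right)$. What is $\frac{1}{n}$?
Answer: $\frac{1}{27942} \approx 3.5788 \cdot 10^{-5}$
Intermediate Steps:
$l = 15836$ ($l = \left(-74\right) \left(-214\right) = 15836$)
$n = 27942$ ($n = 12106 + 15836 = 27942$)
$\frac{1}{n} = \frac{1}{27942}$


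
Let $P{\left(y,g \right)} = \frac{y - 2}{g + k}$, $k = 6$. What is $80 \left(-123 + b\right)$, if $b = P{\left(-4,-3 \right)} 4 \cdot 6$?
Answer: $-13680$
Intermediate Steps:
$P{\left(y,g \right)} = \frac{-2 + y}{6 + g}$ ($P{\left(y,g \right)} = \frac{y - 2}{g + 6} = \frac{-2 + y}{6 + g}$)
$b = -48$ ($b = \frac{-2 - 4}{6 - 3} \cdot 4 \cdot 6 = \frac{1}{3} \left(-6\right) 4 \cdot 6 = \left(-2\right) 4 \cdot 6 = \left(-8\right) 6 = -48$)
$80 \left(-123 + b\right) = 80 \left(-123 - 48\right) = 80 \left(-171\right) = -13680$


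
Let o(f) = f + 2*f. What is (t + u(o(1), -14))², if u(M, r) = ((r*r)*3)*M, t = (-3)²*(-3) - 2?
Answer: 3010225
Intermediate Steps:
o(f) = 3*f
t = -29 (t = 9*(-3) - 2 = -27 - 2 = -29)
u(M, r) = 3*M*r² (u(M, r) = (r²*3)*M = (3*r²)*M = 3*M*r²)
(t + u(o(1), -14))² = (-29 + 3*(3*1)*(-14)²)² = (-29 + 3*3*196)² = (-29 + 1764)² = 1735² = 3010225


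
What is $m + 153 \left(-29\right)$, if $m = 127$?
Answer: $-4310$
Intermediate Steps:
$m + 153 \left(-29\right) = 127 + 153 \left(-29\right) = 127 - 4437 = -4310$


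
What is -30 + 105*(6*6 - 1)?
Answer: 3645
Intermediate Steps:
-30 + 105*(6*6 - 1) = -30 + 105*(36 - 1) = -30 + 105*35 = -30 + 3675 = 3645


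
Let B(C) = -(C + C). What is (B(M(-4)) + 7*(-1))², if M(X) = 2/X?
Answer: 36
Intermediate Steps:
B(C) = -2*C
(B(M(-4)) + 7*(-1))² = (-4/(-4) + 7*(-1))² = (-4*(-1)/4 - 7)² = (-2*(-½) - 7)² = (1 - 7)² = (-6)² = 36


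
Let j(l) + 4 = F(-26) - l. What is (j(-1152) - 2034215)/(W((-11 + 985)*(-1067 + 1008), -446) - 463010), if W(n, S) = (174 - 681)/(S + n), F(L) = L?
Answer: 39246827272/8937944871 ≈ 4.3910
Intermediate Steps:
W(n, S) = -507/(S + n)
j(l) = -30 - l (j(l) = -4 + (-26 - l) = -30 - l)
(j(-1152) - 2034215)/(W((-11 + 985)*(-1067 + 1008), -446) - 463010) = ((-30 - 1*(-1152)) - 2034215)/(-507/(-446 + (-11 + 985)*(-1067 + 1008)) - 463010) = ((-30 + 1152) - 2034215)/(-507/(-446 + 974*(-59)) - 463010) = (1122 - 2034215)/(-507/(-446 - 57466) - 463010) = -2033093/(-507/(-57912) - 463010) = -2033093/(-507*(-1/57912) - 463010) = -2033093/(169/19304 - 463010) = -2033093/(-8937944871/19304) = -2033093*(-19304/8937944871) = 39246827272/8937944871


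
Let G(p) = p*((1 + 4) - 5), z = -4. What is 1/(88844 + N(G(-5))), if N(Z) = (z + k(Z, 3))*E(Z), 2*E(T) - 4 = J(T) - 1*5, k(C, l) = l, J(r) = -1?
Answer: 1/88845 ≈ 1.1256e-5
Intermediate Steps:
E(T) = -1 (E(T) = 2 + (-1 - 1*5)/2 = 2 + (-1 - 5)/2 = 2 + (½)*(-6) = 2 - 3 = -1)
G(p) = 0 (G(p) = p*(5 - 5) = p*0 = 0)
N(Z) = 1 (N(Z) = (-4 + 3)*(-1) = -1*(-1) = 1)
1/(88844 + N(G(-5))) = 1/(88844 + 1) = 1/88845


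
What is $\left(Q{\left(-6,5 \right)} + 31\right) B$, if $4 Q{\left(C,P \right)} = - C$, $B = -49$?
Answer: $- \frac{3185}{2} \approx -1592.5$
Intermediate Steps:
$Q{\left(C,P \right)} = - \frac{C}{4}$ ($Q{\left(C,P \right)} = \frac{\left(-1\right) C}{4} = - \frac{C}{4}$)
$\left(Q{\left(-6,5 \right)} + 31\right) B = \left(\left(- \frac{1}{4}\right) \left(-6\right) + 31\right) \left(-49\right) = \left(\frac{3}{2} + 31\right) \left(-49\right) = \frac{65}{2} \left(-49\right) = - \frac{3185}{2}$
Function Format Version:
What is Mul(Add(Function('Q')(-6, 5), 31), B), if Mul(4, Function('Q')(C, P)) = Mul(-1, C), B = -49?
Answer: Rational(-3185, 2) ≈ -1592.5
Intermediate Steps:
Function('Q')(C, P) = Mul(Rational(-1, 4), C) (Function('Q')(C, P) = Mul(Rational(1, 4), Mul(-1, C)) = Mul(Rational(-1, 4), C))
Mul(Add(Function('Q')(-6, 5), 31), B) = Mul(Add(Mul(Rational(-1, 4), -6), 31), -49) = Mul(Add(Rational(3, 2), 31), -49) = Mul(Rational(65, 2), -49) = Rational(-3185, 2)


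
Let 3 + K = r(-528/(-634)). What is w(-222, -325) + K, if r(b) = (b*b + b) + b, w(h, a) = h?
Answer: -22372953/100489 ≈ -222.64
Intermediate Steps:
r(b) = b**2 + 2*b (r(b) = (b**2 + b) + b = (b + b**2) + b = b**2 + 2*b)
K = -64395/100489 (K = -3 + (-528/(-634))*(2 - 528/(-634)) = -3 + (-528*(-1/634))*(2 - 528*(-1/634)) = -3 + 264*(2 + 264/317)/317 = -3 + (264/317)*(898/317) = -3 + 237072/100489 = -64395/100489 ≈ -0.64082)
w(-222, -325) + K = -222 - 64395/100489 = -22372953/100489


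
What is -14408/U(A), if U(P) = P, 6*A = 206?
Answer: -43224/103 ≈ -419.65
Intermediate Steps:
A = 103/3 (A = (⅙)*206 = 103/3 ≈ 34.333)
-14408/U(A) = -14408/103/3 = -14408*3/103 = -43224/103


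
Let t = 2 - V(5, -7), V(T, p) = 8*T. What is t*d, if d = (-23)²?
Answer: -20102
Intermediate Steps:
d = 529
t = -38 (t = 2 - 8*5 = 2 - 1*40 = 2 - 40 = -38)
t*d = -38*529 = -20102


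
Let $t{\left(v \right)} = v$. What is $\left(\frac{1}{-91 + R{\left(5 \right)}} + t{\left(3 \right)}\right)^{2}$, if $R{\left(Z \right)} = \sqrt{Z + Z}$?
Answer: $\frac{611177294}{68409441} - \frac{49444 \sqrt{10}}{68409441} \approx 8.9318$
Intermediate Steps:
$R{\left(Z \right)} = \sqrt{2} \sqrt{Z}$ ($R{\left(Z \right)} = \sqrt{2 Z} = \sqrt{2} \sqrt{Z}$)
$\left(\frac{1}{-91 + R{\left(5 \right)}} + t{\left(3 \right)}\right)^{2} = \left(\frac{1}{-91 + \sqrt{2} \sqrt{5}} + 3\right)^{2} = \left(\frac{1}{-91 + \sqrt{10}} + 3\right)^{2} = \left(3 + \frac{1}{-91 + \sqrt{10}}\right)^{2}$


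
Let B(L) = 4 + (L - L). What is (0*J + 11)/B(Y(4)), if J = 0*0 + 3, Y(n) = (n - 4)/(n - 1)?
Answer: 11/4 ≈ 2.7500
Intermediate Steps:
Y(n) = (-4 + n)/(-1 + n)
J = 3 (J = 0 + 3 = 3)
B(L) = 4 (B(L) = 4 + 0 = 4)
(0*J + 11)/B(Y(4)) = (0*3 + 11)/4 = (0 + 11)*(1/4) = 11*(1/4) = 11/4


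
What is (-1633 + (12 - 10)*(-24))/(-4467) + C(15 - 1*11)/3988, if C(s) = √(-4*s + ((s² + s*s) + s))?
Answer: 1681/4467 + √5/1994 ≈ 0.37744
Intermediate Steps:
C(s) = √(-3*s + 2*s²) (C(s) = √(-4*s + ((s² + s²) + s)) = √(-4*s + (2*s² + s)) = √(-4*s + (s + 2*s²)) = √(-3*s + 2*s²))
(-1633 + (12 - 10)*(-24))/(-4467) + C(15 - 1*11)/3988 = (-1633 + (12 - 10)*(-24))/(-4467) + √((15 - 1*11)*(-3 + 2*(15 - 1*11)))/3988 = (-1633 + 2*(-24))*(-1/4467) + √((15 - 11)*(-3 + 2*(15 - 11)))*(1/3988) = (-1633 - 48)*(-1/4467) + √(4*(-3 + 2*4))*(1/3988) = -1681*(-1/4467) + √(4*(-3 + 8))*(1/3988) = 1681/4467 + √(4*5)*(1/3988) = 1681/4467 + √20*(1/3988) = 1681/4467 + (2*√5)*(1/3988) = 1681/4467 + √5/1994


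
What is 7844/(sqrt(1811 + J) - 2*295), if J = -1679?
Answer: -578495/43496 - 1961*sqrt(33)/43496 ≈ -13.559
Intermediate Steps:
7844/(sqrt(1811 + J) - 2*295) = 7844/(sqrt(1811 - 1679) - 2*295) = 7844/(sqrt(132) - 590) = 7844/(2*sqrt(33) - 590) = 7844/(-590 + 2*sqrt(33))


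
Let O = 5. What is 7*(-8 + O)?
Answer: -21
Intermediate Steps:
7*(-8 + O) = 7*(-8 + 5) = 7*(-3) = -21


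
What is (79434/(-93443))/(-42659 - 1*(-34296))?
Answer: 79434/781463809 ≈ 0.00010165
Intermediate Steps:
(79434/(-93443))/(-42659 - 1*(-34296)) = (79434*(-1/93443))/(-42659 + 34296) = -79434/93443/(-8363) = -79434/93443*(-1/8363) = 79434/781463809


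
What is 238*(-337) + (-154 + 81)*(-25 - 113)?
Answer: -70132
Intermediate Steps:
238*(-337) + (-154 + 81)*(-25 - 113) = -80206 - 73*(-138) = -80206 + 10074 = -70132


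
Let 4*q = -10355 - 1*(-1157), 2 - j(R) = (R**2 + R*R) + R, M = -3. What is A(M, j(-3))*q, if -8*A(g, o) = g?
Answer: -13797/16 ≈ -862.31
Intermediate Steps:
j(R) = 2 - R - 2*R**2 (j(R) = 2 - ((R**2 + R*R) + R) = 2 - ((R**2 + R**2) + R) = 2 - (2*R**2 + R) = 2 - (R + 2*R**2) = 2 + (-R - 2*R**2) = 2 - R - 2*R**2)
A(g, o) = -g/8
q = -4599/2 (q = (-10355 - 1*(-1157))/4 = (-10355 + 1157)/4 = (1/4)*(-9198) = -4599/2 ≈ -2299.5)
A(M, j(-3))*q = -1/8*(-3)*(-4599/2) = (3/8)*(-4599/2) = -13797/16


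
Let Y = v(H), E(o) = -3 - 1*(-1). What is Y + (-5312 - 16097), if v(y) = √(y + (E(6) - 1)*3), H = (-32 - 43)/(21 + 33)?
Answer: -21409 + I*√374/6 ≈ -21409.0 + 3.2232*I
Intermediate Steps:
E(o) = -2 (E(o) = -3 + 1 = -2)
H = -25/18 (H = -75/54 = -75*1/54 = -25/18 ≈ -1.3889)
v(y) = √(-9 + y) (v(y) = √(y + (-2 - 1)*3) = √(y - 3*3) = √(y - 9) = √(-9 + y))
Y = I*√374/6 (Y = √(-9 - 25/18) = √(-187/18) = I*√374/6 ≈ 3.2232*I)
Y + (-5312 - 16097) = I*√374/6 + (-5312 - 16097) = I*√374/6 - 21409 = -21409 + I*√374/6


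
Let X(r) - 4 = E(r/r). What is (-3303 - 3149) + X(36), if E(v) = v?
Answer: -6447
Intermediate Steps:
X(r) = 5 (X(r) = 4 + r/r = 4 + 1 = 5)
(-3303 - 3149) + X(36) = (-3303 - 3149) + 5 = -6452 + 5 = -6447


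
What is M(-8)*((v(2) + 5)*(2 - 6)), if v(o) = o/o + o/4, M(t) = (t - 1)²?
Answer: -2106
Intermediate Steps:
M(t) = (-1 + t)²
v(o) = 1 + o/4 (v(o) = 1 + o*(¼) = 1 + o/4)
M(-8)*((v(2) + 5)*(2 - 6)) = (-1 - 8)²*(((1 + (¼)*2) + 5)*(2 - 6)) = (-9)²*(((1 + ½) + 5)*(-4)) = 81*((3/2 + 5)*(-4)) = 81*((13/2)*(-4)) = 81*(-26) = -2106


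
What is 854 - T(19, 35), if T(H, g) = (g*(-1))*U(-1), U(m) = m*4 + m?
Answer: 679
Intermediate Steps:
U(m) = 5*m (U(m) = 4*m + m = 5*m)
T(H, g) = 5*g (T(H, g) = (g*(-1))*(5*(-1)) = -g*(-5) = 5*g)
854 - T(19, 35) = 854 - 5*35 = 854 - 1*175 = 854 - 175 = 679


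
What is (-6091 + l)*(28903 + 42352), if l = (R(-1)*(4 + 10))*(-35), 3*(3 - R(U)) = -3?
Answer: -573674005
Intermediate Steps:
R(U) = 4 (R(U) = 3 - ⅓*(-3) = 3 + 1 = 4)
l = -1960 (l = (4*(4 + 10))*(-35) = (4*14)*(-35) = 56*(-35) = -1960)
(-6091 + l)*(28903 + 42352) = (-6091 - 1960)*(28903 + 42352) = -8051*71255 = -573674005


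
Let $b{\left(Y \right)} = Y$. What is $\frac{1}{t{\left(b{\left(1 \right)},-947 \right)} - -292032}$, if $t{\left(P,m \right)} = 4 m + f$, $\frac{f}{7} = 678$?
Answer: $\frac{1}{292990} \approx 3.4131 \cdot 10^{-6}$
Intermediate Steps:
$f = 4746$ ($f = 7 \cdot 678 = 4746$)
$t{\left(P,m \right)} = 4746 + 4 m$ ($t{\left(P,m \right)} = 4 m + 4746 = 4746 + 4 m$)
$\frac{1}{t{\left(b{\left(1 \right)},-947 \right)} - -292032} = \frac{1}{\left(4746 + 4 \left(-947\right)\right) - -292032} = \frac{1}{\left(4746 - 3788\right) + 292032} = \frac{1}{958 + 292032} = \frac{1}{292990}$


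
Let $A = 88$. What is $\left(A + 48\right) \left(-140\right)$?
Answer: $-19040$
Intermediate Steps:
$\left(A + 48\right) \left(-140\right) = \left(88 + 48\right) \left(-140\right) = 136 \left(-140\right) = -19040$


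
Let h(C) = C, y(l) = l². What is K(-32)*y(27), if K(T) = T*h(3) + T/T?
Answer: -69255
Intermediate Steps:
K(T) = 1 + 3*T (K(T) = T*3 + T/T = 3*T + 1 = 1 + 3*T)
K(-32)*y(27) = (1 + 3*(-32))*27² = (1 - 96)*729 = -95*729 = -69255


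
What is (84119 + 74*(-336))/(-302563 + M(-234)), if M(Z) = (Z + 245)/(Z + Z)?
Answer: -5546268/28319899 ≈ -0.19584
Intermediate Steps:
M(Z) = (245 + Z)/(2*Z) (M(Z) = (245 + Z)/((2*Z)) = (245 + Z)*(1/(2*Z)) = (245 + Z)/(2*Z))
(84119 + 74*(-336))/(-302563 + M(-234)) = (84119 + 74*(-336))/(-302563 + (1/2)*(245 - 234)/(-234)) = (84119 - 24864)/(-302563 + (1/2)*(-1/234)*11) = 59255/(-302563 - 11/468) = 59255/(-141599495/468) = 59255*(-468/141599495) = -5546268/28319899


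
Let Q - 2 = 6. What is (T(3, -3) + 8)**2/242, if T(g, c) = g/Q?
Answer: 4489/15488 ≈ 0.28984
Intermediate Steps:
Q = 8 (Q = 2 + 6 = 8)
T(g, c) = g/8
(T(3, -3) + 8)**2/242 = ((1/8)*3 + 8)**2/242 = (3/8 + 8)**2*(1/242) = (67/8)**2*(1/242) = (4489/64)*(1/242) = 4489/15488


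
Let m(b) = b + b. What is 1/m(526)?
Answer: 1/1052 ≈ 0.00095057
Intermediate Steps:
m(b) = 2*b
1/m(526) = 1/(2*526) = 1/1052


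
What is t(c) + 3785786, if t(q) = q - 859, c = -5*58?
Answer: 3784637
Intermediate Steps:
c = -290
t(q) = -859 + q
t(c) + 3785786 = (-859 - 290) + 3785786 = -1149 + 3785786 = 3784637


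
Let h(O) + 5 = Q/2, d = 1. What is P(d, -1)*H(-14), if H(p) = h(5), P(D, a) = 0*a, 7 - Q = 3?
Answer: 0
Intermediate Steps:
Q = 4 (Q = 7 - 1*3 = 7 - 3 = 4)
h(O) = -3 (h(O) = -5 + 4/2 = -5 + 4*(½) = -5 + 2 = -3)
P(D, a) = 0
H(p) = -3
P(d, -1)*H(-14) = 0*(-3) = 0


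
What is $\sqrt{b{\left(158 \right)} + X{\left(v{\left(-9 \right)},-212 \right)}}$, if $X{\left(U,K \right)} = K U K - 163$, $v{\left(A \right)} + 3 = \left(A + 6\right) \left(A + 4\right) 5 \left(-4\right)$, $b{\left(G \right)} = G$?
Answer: $i \sqrt{13618037} \approx 3690.3 i$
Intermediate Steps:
$v{\left(A \right)} = -3 - 20 \left(4 + A\right) \left(6 + A\right)$ ($v{\left(A \right)} = -3 + \left(A + 6\right) \left(A + 4\right) 5 \left(-4\right) = -3 + \left(6 + A\right) \left(4 + A\right) 5 \left(-4\right) = -3 + \left(4 + A\right) \left(6 + A\right) 5 \left(-4\right) = -3 + 5 \left(4 + A\right) \left(6 + A\right) \left(-4\right) = -3 - 20 \left(4 + A\right) \left(6 + A\right)$)
$X{\left(U,K \right)} = -163 + U K^{2}$ ($X{\left(U,K \right)} = U K^{2} - 163 = -163 + U K^{2}$)
$\sqrt{b{\left(158 \right)} + X{\left(v{\left(-9 \right)},-212 \right)}} = \sqrt{158 + \left(-163 + \left(-483 - -1800 - 20 \left(-9\right)^{2}\right) \left(-212\right)^{2}\right)} = \sqrt{158 + \left(-163 + \left(-483 + 1800 - 1620\right) 44944\right)} = \sqrt{158 - 13618195} = \sqrt{-13618037} = i \sqrt{13618037}$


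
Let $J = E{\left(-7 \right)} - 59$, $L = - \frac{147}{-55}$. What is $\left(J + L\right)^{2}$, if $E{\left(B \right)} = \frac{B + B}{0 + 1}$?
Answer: $\frac{14961424}{3025} \approx 4945.9$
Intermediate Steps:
$E{\left(B \right)} = 2 B$ ($E{\left(B \right)} = \frac{2 B}{1} = 2 B 1 = 2 B$)
$L = \frac{147}{55}$ ($L = \left(-147\right) \left(- \frac{1}{55}\right) = \frac{147}{55} \approx 2.6727$)
$J = -73$ ($J = 2 \left(-7\right) - 59 = -14 - 59 = -73$)
$\left(J + L\right)^{2} = \left(-73 + \frac{147}{55}\right)^{2} = \left(- \frac{3868}{55}\right)^{2} = \frac{14961424}{3025}$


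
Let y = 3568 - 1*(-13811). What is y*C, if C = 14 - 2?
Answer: 208548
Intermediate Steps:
y = 17379 (y = 3568 + 13811 = 17379)
C = 12
y*C = 17379*12 = 208548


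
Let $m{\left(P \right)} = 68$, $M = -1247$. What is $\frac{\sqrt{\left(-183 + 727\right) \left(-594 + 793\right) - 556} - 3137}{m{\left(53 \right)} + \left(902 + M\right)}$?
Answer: $\frac{3137}{277} - \frac{10 \sqrt{1077}}{277} \approx 10.14$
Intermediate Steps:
$\frac{\sqrt{\left(-183 + 727\right) \left(-594 + 793\right) - 556} - 3137}{m{\left(53 \right)} + \left(902 + M\right)} = \frac{\sqrt{\left(-183 + 727\right) \left(-594 + 793\right) - 556} - 3137}{68 + \left(902 - 1247\right)} = \frac{\sqrt{544 \cdot 199 - 556} - 3137}{68 - 345} = \frac{\sqrt{108256 - 556} - 3137}{-277} = \left(\sqrt{107700} - 3137\right) \left(- \frac{1}{277}\right) = \left(10 \sqrt{1077} - 3137\right) \left(- \frac{1}{277}\right) = \left(-3137 + 10 \sqrt{1077}\right) \left(- \frac{1}{277}\right) = \frac{3137}{277} - \frac{10 \sqrt{1077}}{277}$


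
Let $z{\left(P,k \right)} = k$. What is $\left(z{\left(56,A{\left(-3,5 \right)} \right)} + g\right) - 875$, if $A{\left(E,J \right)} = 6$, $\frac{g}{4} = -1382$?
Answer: $-6397$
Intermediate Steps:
$g = -5528$ ($g = 4 \left(-1382\right) = -5528$)
$\left(z{\left(56,A{\left(-3,5 \right)} \right)} + g\right) - 875 = \left(6 - 5528\right) - 875 = -5522 - 875 = -6397$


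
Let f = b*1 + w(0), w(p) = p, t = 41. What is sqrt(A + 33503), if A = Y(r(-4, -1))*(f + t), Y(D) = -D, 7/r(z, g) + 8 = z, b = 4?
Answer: sqrt(134117)/2 ≈ 183.11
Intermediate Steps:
r(z, g) = 7/(-8 + z)
f = 4 (f = 4*1 + 0 = 4 + 0 = 4)
A = 105/4 (A = (-7/(-8 - 4))*(4 + 41) = -7/(-12)*45 = -7*(-1)/12*45 = -1*(-7/12)*45 = (7/12)*45 = 105/4 ≈ 26.250)
sqrt(A + 33503) = sqrt(105/4 + 33503) = sqrt(134117/4) = sqrt(134117)/2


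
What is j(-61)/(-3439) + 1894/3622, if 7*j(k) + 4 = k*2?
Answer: 3289331/6228029 ≈ 0.52815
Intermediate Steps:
j(k) = -4/7 + 2*k/7 (j(k) = -4/7 + (k*2)/7 = -4/7 + (2*k)/7 = -4/7 + 2*k/7)
j(-61)/(-3439) + 1894/3622 = (-4/7 + (2/7)*(-61))/(-3439) + 1894/3622 = (-4/7 - 122/7)*(-1/3439) + 1894*(1/3622) = -18*(-1/3439) + 947/1811 = 18/3439 + 947/1811 = 3289331/6228029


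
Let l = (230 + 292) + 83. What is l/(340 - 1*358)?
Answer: -605/18 ≈ -33.611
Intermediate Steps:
l = 605 (l = 522 + 83 = 605)
l/(340 - 1*358) = 605/(340 - 1*358) = 605/(340 - 358) = 605/(-18) = 605*(-1/18) = -605/18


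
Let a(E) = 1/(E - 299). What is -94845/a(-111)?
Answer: 38886450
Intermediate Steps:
a(E) = 1/(-299 + E)
-94845/a(-111) = -94845/(1/(-299 - 111)) = -94845/(1/(-410)) = -94845/(-1/410) = -94845*(-410) = 38886450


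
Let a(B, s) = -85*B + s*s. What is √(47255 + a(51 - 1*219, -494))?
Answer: √305571 ≈ 552.79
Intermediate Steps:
a(B, s) = s² - 85*B (a(B, s) = -85*B + s² = s² - 85*B)
√(47255 + a(51 - 1*219, -494)) = √(47255 + ((-494)² - 85*(51 - 1*219))) = √(47255 + (244036 - 85*(51 - 219))) = √(47255 + (244036 - 85*(-168))) = √(47255 + (244036 + 14280)) = √(47255 + 258316) = √305571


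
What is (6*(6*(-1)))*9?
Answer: -324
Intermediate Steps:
(6*(6*(-1)))*9 = (6*(-6))*9 = -36*9 = -324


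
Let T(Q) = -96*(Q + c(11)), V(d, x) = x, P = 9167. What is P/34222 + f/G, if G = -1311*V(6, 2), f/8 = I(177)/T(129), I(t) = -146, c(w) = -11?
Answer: 8507450293/31764449736 ≈ 0.26783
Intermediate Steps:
T(Q) = 1056 - 96*Q (T(Q) = -96*(Q - 11) = -96*(-11 + Q) = 1056 - 96*Q)
f = 73/708 (f = 8*(-146/(1056 - 96*129)) = 8*(-146/(1056 - 12384)) = 8*(-146/(-11328)) = 8*(-146*(-1/11328)) = 8*(73/5664) = 73/708 ≈ 0.10311)
G = -2622 (G = -1311*2 = -2622)
P/34222 + f/G = 9167/34222 + (73/708)/(-2622) = 9167*(1/34222) + (73/708)*(-1/2622) = 9167/34222 - 73/1856376 = 8507450293/31764449736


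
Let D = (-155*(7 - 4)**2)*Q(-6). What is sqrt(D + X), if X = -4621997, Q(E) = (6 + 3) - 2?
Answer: I*sqrt(4631762) ≈ 2152.2*I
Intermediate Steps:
Q(E) = 7 (Q(E) = 9 - 2 = 7)
D = -9765 (D = -155*(7 - 4)**2*7 = -155*3**2*7 = -155*9*7 = -1395*7 = -9765)
sqrt(D + X) = sqrt(-9765 - 4621997) = sqrt(-4631762) = I*sqrt(4631762)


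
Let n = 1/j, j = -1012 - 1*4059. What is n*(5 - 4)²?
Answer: -1/5071 ≈ -0.00019720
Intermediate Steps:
j = -5071 (j = -1012 - 4059 = -5071)
n = -1/5071 (n = 1/(-5071) = -1/5071 ≈ -0.00019720)
n*(5 - 4)² = -(5 - 4)²/5071 = -1/5071*1² = -1/5071*1 = -1/5071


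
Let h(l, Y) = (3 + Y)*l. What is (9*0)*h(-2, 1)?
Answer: 0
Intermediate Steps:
h(l, Y) = l*(3 + Y)
(9*0)*h(-2, 1) = (9*0)*(-2*(3 + 1)) = 0*(-2*4) = 0*(-8) = 0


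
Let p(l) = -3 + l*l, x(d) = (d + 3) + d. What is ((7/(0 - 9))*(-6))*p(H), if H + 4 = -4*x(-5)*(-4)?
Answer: 188342/3 ≈ 62781.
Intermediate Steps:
x(d) = 3 + 2*d (x(d) = (3 + d) + d = 3 + 2*d)
H = -116 (H = -4 - 4*(3 + 2*(-5))*(-4) = -4 - 4*(3 - 10)*(-4) = -4 - 4*(-7)*(-4) = -4 + 28*(-4) = -4 - 112 = -116)
p(l) = -3 + l²
((7/(0 - 9))*(-6))*p(H) = ((7/(0 - 9))*(-6))*(-3 + (-116)²) = ((7/(-9))*(-6))*(-3 + 13456) = ((7*(-⅑))*(-6))*13453 = -7/9*(-6)*13453 = (14/3)*13453 = 188342/3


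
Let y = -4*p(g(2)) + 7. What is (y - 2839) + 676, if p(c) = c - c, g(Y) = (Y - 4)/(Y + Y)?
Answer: -2156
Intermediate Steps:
g(Y) = (-4 + Y)/(2*Y) (g(Y) = (-4 + Y)/((2*Y)) = (-4 + Y)*(1/(2*Y)) = (-4 + Y)/(2*Y))
p(c) = 0
y = 7 (y = -4*0 + 7 = 0 + 7 = 7)
(y - 2839) + 676 = (7 - 2839) + 676 = -2832 + 676 = -2156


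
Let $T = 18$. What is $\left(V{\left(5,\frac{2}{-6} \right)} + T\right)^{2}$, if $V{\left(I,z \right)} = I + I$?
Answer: $784$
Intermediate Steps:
$V{\left(I,z \right)} = 2 I$
$\left(V{\left(5,\frac{2}{-6} \right)} + T\right)^{2} = \left(2 \cdot 5 + 18\right)^{2} = \left(10 + 18\right)^{2} = 28^{2} = 784$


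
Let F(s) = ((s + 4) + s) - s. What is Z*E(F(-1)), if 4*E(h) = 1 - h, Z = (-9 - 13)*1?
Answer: 11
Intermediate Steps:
F(s) = 4 + s (F(s) = ((4 + s) + s) - s = (4 + 2*s) - s = 4 + s)
Z = -22 (Z = -22*1 = -22)
E(h) = ¼ - h/4 (E(h) = (1 - h)/4 = ¼ - h/4)
Z*E(F(-1)) = -22*(¼ - (4 - 1)/4) = -22*(¼ - ¼*3) = -22*(¼ - ¾) = -22*(-½) = 11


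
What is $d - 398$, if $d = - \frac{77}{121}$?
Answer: $- \frac{4385}{11} \approx -398.64$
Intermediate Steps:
$d = - \frac{7}{11}$ ($d = \left(-77\right) \frac{1}{121} = - \frac{7}{11} \approx -0.63636$)
$d - 398 = - \frac{7}{11} - 398 = - \frac{4385}{11}$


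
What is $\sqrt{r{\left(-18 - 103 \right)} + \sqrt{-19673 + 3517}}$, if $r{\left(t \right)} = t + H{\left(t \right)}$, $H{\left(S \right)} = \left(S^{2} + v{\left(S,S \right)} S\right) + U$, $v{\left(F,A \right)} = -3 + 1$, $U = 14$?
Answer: $\sqrt{14776 + 2 i \sqrt{4039}} \approx 121.56 + 0.5228 i$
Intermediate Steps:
$v{\left(F,A \right)} = -2$
$H{\left(S \right)} = 14 + S^{2} - 2 S$ ($H{\left(S \right)} = \left(S^{2} - 2 S\right) + 14 = 14 + S^{2} - 2 S$)
$r{\left(t \right)} = 14 + t^{2} - t$ ($r{\left(t \right)} = t + \left(14 + t^{2} - 2 t\right) = 14 + t^{2} - t$)
$\sqrt{r{\left(-18 - 103 \right)} + \sqrt{-19673 + 3517}} = \sqrt{\left(14 + \left(-18 - 103\right)^{2} - \left(-18 - 103\right)\right) + \sqrt{-19673 + 3517}} = \sqrt{\left(14 + \left(-18 - 103\right)^{2} - \left(-18 - 103\right)\right) + \sqrt{-16156}} = \sqrt{\left(14 + \left(-121\right)^{2} - -121\right) + 2 i \sqrt{4039}} = \sqrt{\left(14 + 14641 + 121\right) + 2 i \sqrt{4039}} = \sqrt{14776 + 2 i \sqrt{4039}}$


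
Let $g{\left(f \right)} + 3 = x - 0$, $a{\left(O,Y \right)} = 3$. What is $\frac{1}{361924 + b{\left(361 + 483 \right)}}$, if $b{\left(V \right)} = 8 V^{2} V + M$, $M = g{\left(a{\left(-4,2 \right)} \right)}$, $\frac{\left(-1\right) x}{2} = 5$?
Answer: $\frac{1}{4810054583} \approx 2.079 \cdot 10^{-10}$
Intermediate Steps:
$x = -10$ ($x = \left(-2\right) 5 = -10$)
$g{\left(f \right)} = -13$ ($g{\left(f \right)} = -3 - 10 = -13$)
$M = -13$
$b{\left(V \right)} = -13 + 8 V^{3}$ ($b{\left(V \right)} = 8 V^{2} V - 13 = 8 V^{3} - 13 = -13 + 8 V^{3}$)
$\frac{1}{361924 + b{\left(361 + 483 \right)}} = \frac{1}{361924 - \left(13 - 8 \left(361 + 483\right)^{3}\right)} = \frac{1}{361924 - \left(13 - 8 \cdot 844^{3}\right)} = \frac{1}{361924 + \left(-13 + 8 \cdot 601211584\right)} = \frac{1}{361924 + \left(-13 + 4809692672\right)} = \frac{1}{361924 + 4809692659} = \frac{1}{4810054583}$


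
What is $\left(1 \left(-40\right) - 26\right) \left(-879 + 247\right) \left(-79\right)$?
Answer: $-3295248$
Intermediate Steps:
$\left(1 \left(-40\right) - 26\right) \left(-879 + 247\right) \left(-79\right) = \left(-40 - 26\right) \left(-632\right) \left(-79\right) = \left(-66\right) \left(-632\right) \left(-79\right) = 41712 \left(-79\right) = -3295248$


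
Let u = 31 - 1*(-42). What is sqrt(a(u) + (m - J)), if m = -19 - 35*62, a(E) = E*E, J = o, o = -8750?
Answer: sqrt(11890) ≈ 109.04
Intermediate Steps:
u = 73 (u = 31 + 42 = 73)
J = -8750
a(E) = E**2
m = -2189 (m = -19 - 2170 = -2189)
sqrt(a(u) + (m - J)) = sqrt(73**2 + (-2189 - 1*(-8750))) = sqrt(5329 + (-2189 + 8750)) = sqrt(5329 + 6561) = sqrt(11890)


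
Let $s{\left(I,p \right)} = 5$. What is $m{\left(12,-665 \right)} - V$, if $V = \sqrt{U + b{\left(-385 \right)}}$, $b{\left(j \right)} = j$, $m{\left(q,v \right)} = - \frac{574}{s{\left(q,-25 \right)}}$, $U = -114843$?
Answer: $- \frac{574}{5} - 2 i \sqrt{28807} \approx -114.8 - 339.45 i$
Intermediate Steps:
$m{\left(q,v \right)} = - \frac{574}{5}$
$V = 2 i \sqrt{28807}$ ($V = \sqrt{-114843 - 385} = \sqrt{-115228} = 2 i \sqrt{28807} \approx 339.45 i$)
$m{\left(12,-665 \right)} - V = - \frac{574}{5} - 2 i \sqrt{28807}$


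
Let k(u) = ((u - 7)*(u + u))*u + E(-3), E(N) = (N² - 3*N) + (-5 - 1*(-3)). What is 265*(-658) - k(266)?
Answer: -36825994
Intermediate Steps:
E(N) = -2 + N² - 3*N (E(N) = (N² - 3*N) + (-5 + 3) = (N² - 3*N) - 2 = -2 + N² - 3*N)
k(u) = 16 + 2*u²*(-7 + u) (k(u) = ((u - 7)*(u + u))*u + (-2 + (-3)² - 3*(-3)) = ((-7 + u)*(2*u))*u + (-2 + 9 + 9) = (2*u*(-7 + u))*u + 16 = 2*u²*(-7 + u) + 16 = 16 + 2*u²*(-7 + u))
265*(-658) - k(266) = 265*(-658) - (16 - 14*266² + 2*266³) = -174370 - (16 - 14*70756 + 2*18821096) = -174370 - (16 - 990584 + 37642192) = -174370 - 1*36651624 = -174370 - 36651624 = -36825994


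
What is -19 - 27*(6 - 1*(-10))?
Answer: -451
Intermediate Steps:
-19 - 27*(6 - 1*(-10)) = -19 - 27*(6 + 10) = -19 - 27*16 = -19 - 432 = -451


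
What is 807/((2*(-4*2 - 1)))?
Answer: -269/6 ≈ -44.833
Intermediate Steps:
807/((2*(-4*2 - 1))) = 807/((2*(-8 - 1))) = 807/((2*(-9))) = 807/(-18) = 807*(-1/18) = -269/6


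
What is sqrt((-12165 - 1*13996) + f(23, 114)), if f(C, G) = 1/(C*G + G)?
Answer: I*sqrt(1359953405)/228 ≈ 161.74*I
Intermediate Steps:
f(C, G) = 1/(G + C*G)
sqrt((-12165 - 1*13996) + f(23, 114)) = sqrt((-12165 - 1*13996) + 1/(114*(1 + 23))) = sqrt((-12165 - 13996) + (1/114)/24) = sqrt(-26161 + (1/114)*(1/24)) = sqrt(-26161 + 1/2736) = sqrt(-71576495/2736) = I*sqrt(1359953405)/228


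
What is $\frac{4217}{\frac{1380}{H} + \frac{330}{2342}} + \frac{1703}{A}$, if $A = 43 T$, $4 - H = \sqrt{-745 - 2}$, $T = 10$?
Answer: $\frac{245914513340209}{14984325966270} - \frac{531992143324 i \sqrt{83}}{58078782815} \approx 16.411 - 83.45 i$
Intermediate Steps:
$H = 4 - 3 i \sqrt{83}$ ($H = 4 - \sqrt{-745 - 2} = 4 - \sqrt{-747} = 4 - 3 i \sqrt{83} \approx 4.0 - 27.331 i$)
$A = 430$ ($A = 43 \cdot 10 = 430$)
$\frac{4217}{\frac{1380}{H} + \frac{330}{2342}} + \frac{1703}{A} = \frac{4217}{\frac{1380}{4 - 3 i \sqrt{83}} + \frac{330}{2342}} + \frac{1703}{430} = \frac{4217}{\frac{1380}{4 - 3 i \sqrt{83}} + 330 \cdot \frac{1}{2342}} + 1703 \cdot \frac{1}{430} = \frac{4217}{\frac{1380}{4 - 3 i \sqrt{83}} + \frac{165}{1171}} + \frac{1703}{430} = \frac{4217}{\frac{165}{1171} + \frac{1380}{4 - 3 i \sqrt{83}}} + \frac{1703}{430} = \frac{1703}{430} + \frac{4217}{\frac{165}{1171} + \frac{1380}{4 - 3 i \sqrt{83}}}$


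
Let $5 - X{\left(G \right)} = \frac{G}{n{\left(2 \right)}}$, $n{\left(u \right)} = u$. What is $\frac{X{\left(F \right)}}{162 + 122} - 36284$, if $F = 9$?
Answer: $- \frac{20609311}{568} \approx -36284.0$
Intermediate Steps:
$X{\left(G \right)} = 5 - \frac{G}{2}$
$\frac{X{\left(F \right)}}{162 + 122} - 36284 = \frac{5 - \frac{9}{2}}{162 + 122} - 36284 = \frac{5 - \frac{9}{2}}{284} - 36284 = \frac{1}{2} \cdot \frac{1}{284} - 36284 = \frac{1}{568} - 36284 = - \frac{20609311}{568}$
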